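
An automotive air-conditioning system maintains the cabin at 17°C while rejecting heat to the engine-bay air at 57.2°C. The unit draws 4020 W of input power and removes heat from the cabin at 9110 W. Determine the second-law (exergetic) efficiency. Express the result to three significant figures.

COP_actual = Q̇_C/Ẇ = 9110/4020 = 2.266.
In absolute terms T_C = 290.15 K and T_H = 330.35 K, so ΔT = 40.20 K.
COP_Carnot = T_C/ΔT = 290.15/40.20 = 7.218.
η_II = COP_actual/COP_Carnot = 2.266/7.218 = 0.3140.

0.314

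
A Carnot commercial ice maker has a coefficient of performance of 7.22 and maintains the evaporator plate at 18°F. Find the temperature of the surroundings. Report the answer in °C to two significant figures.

COP_R = T_C/(T_H − T_C) gives T_H − T_C = T_C/COP.
With T_C = 265.37 K, T_H = 265.37 × (1 + 1/7.22) = 302.13 K.
Converting, 302.13 K = 28.98°C.

29 °C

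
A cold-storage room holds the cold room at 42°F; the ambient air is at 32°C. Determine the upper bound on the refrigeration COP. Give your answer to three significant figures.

In absolute terms T_C = 278.71 K and T_H = 305.15 K, so ΔT = 26.44 K.
For a reversible cycle, COP_Carnot = T_C/ΔT = 278.71/26.44 = 10.54.

10.5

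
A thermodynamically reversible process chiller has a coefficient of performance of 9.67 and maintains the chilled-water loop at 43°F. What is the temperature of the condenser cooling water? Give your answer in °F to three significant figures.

95.0 °F

COP_R = T_C/(T_H − T_C) gives T_H − T_C = T_C/COP.
With T_C = 279.26 K, T_H = 279.26 × (1 + 1/9.67) = 308.14 K.
Converting, 308.14 K = 94.98°F.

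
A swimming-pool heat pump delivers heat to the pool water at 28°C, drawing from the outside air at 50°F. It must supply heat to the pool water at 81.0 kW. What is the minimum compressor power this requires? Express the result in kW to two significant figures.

In absolute terms T_C = 283.15 K and T_H = 301.15 K, so ΔT = 18.00 K.
COP_Carnot = T_H/ΔT = 301.15/18.00 = 16.73.
Ẇ_min = Q̇/COP_Carnot = 81.00/16.73 = 4.841 kW.

4.8 kW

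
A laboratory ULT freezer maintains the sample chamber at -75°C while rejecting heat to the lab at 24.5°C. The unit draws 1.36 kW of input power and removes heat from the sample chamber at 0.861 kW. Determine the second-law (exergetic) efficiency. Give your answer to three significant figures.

COP_actual = Q̇_C/Ẇ = 0.8610/1.360 = 0.6331.
In absolute terms T_C = 198.15 K and T_H = 297.65 K, so ΔT = 99.50 K.
COP_Carnot = T_C/ΔT = 198.15/99.50 = 1.991.
η_II = COP_actual/COP_Carnot = 0.6331/1.991 = 0.3179.

0.318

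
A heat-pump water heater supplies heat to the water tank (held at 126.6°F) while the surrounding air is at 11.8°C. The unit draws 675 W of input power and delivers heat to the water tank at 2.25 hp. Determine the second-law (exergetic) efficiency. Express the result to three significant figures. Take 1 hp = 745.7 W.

0.311

Converting, Q̇_H = 2.250 hp = 1678 W, so COP_actual = Q̇_H/Ẇ = 1678/675.0 = 2.486.
In absolute terms T_C = 284.95 K and T_H = 325.71 K, so ΔT = 40.76 K.
COP_Carnot = T_H/ΔT = 325.71/40.76 = 7.992.
η_II = COP_actual/COP_Carnot = 2.486/7.992 = 0.3110.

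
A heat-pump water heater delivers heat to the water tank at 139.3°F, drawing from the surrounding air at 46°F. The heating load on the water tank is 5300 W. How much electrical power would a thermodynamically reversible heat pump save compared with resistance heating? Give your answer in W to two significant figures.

In absolute terms T_C = 280.93 K and T_H = 332.76 K, so ΔT = 51.83 K.
COP_Carnot = T_H/ΔT = 332.76/51.83 = 6.420.
Resistance heating needs Ẇ_res = Q̇_H = 5300 W; the reversible heat pump needs only Ẇ_hp = Q̇_H/COP = 825.6 W.
Saving = 5300 − 825.6 = 4474 W.

4500 W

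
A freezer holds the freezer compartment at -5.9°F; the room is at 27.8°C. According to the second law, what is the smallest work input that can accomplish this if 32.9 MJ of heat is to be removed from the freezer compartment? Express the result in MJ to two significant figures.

In absolute terms T_C = 252.09 K and T_H = 300.95 K, so ΔT = 48.86 K.
The reversible limit is COP_R = T_C/ΔT = 5.160, so W_min = Q_C/COP = Q_C·ΔT/T_C.
W_min = 32.90 × 48.86/252.09 = 6.376 MJ.

6.4 MJ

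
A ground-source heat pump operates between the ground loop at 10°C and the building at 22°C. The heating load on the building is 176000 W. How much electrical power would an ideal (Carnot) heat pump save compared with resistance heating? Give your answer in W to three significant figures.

169000 W

In absolute terms T_C = 283.15 K and T_H = 295.15 K, so ΔT = 12.00 K.
COP_Carnot = T_H/ΔT = 295.15/12.00 = 24.60.
Resistance heating needs Ẇ_res = Q̇_H = 176000 W; the reversible heat pump needs only Ẇ_hp = Q̇_H/COP = 7156 W.
Saving = 176000 − 7156 = 168800 W.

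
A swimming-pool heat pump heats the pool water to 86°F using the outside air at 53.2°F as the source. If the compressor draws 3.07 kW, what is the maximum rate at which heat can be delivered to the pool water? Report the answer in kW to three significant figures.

51.1 kW

In absolute terms T_C = 284.93 K and T_H = 303.15 K, so ΔT = 18.22 K.
COP_Carnot = T_H/ΔT = 303.15/18.22 = 16.64.
Q̇_max = COP_Carnot × Ẇ = 16.64 × 3.070 kW = 51.07 kW.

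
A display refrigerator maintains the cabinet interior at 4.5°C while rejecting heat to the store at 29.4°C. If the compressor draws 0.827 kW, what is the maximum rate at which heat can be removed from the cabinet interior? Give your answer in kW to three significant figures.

9.22 kW

In absolute terms T_C = 277.65 K and T_H = 302.55 K, so ΔT = 24.90 K.
COP_Carnot = T_C/ΔT = 277.65/24.90 = 11.15.
Q̇_max = COP_Carnot × Ẇ = 11.15 × 0.8270 kW = 9.222 kW.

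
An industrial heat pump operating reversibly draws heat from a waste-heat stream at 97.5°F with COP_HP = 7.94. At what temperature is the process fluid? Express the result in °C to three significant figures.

COP_HP = T_H/(T_H − T_C) rearranges to T_H = COP·T_C/(COP − 1).
With T_C = 309.54 K, T_H = 7.94 × 309.54/6.940 = 354.14 K.
Converting, 354.14 K = 80.99°C.

81.0 °C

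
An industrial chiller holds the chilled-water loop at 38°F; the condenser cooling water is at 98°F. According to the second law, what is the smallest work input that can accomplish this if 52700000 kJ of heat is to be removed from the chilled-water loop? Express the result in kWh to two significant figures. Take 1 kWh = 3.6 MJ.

In absolute terms T_C = 276.48 K and T_H = 309.82 K, so ΔT = 33.33 K.
The reversible limit is COP_R = T_C/ΔT = 8.295, so W_min = Q_C/COP = Q_C·ΔT/T_C.
W_min = 52700000 × 33.33/276.48 = 6354000 kJ = 1765 kWh.

1800 kWh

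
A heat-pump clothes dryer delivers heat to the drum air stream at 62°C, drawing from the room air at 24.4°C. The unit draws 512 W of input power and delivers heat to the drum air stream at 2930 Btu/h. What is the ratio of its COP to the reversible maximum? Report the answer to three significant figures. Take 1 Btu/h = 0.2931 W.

Converting, Q̇_H = 2930 Btu/h = 858.8 W, so COP_actual = Q̇_H/Ẇ = 858.8/512.0 = 1.677.
In absolute terms T_C = 297.55 K and T_H = 335.15 K, so ΔT = 37.60 K.
COP_Carnot = T_H/ΔT = 335.15/37.60 = 8.914.
η_II = COP_actual/COP_Carnot = 1.677/8.914 = 0.1882.

0.188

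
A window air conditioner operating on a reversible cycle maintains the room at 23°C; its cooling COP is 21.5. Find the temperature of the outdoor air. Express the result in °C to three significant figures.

36.8 °C

COP_R = T_C/(T_H − T_C) gives T_H − T_C = T_C/COP.
With T_C = 296.15 K, T_H = 296.15 × (1 + 1/21.5) = 309.92 K.
Converting, 309.92 K = 36.77°C.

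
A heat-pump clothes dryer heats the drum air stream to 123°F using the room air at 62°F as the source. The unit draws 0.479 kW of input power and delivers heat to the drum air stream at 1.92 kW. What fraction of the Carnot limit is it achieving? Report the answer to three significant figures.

COP_actual = Q̇_H/Ẇ = 1.920/0.4790 = 4.008.
In absolute terms T_C = 289.82 K and T_H = 323.71 K, so ΔT = 33.89 K.
COP_Carnot = T_H/ΔT = 323.71/33.89 = 9.552.
η_II = COP_actual/COP_Carnot = 4.008/9.552 = 0.4196.

0.420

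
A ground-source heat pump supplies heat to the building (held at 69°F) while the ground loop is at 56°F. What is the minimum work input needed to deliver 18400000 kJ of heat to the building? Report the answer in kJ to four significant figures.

452500 kJ

In absolute terms T_C = 286.48 K and T_H = 293.71 K, so ΔT = 7.222 K.
The reversible limit is COP_HP = T_H/ΔT = 40.67, so W_min = Q_H/COP = Q_H·ΔT/T_H.
W_min = 18400000 × 7.222/293.71 = 452500 kJ.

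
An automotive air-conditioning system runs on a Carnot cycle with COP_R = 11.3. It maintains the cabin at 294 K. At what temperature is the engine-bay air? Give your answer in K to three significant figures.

COP_R = T_C/(T_H − T_C) gives T_H − T_C = T_C/COP.
With T_C = 294.00 K, T_H = 294.00 × (1 + 1/11.3) = 320.02 K.

320 K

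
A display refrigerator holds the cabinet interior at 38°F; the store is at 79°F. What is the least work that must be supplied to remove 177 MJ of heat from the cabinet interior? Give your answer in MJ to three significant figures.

In absolute terms T_C = 276.48 K and T_H = 299.26 K, so ΔT = 22.78 K.
The reversible limit is COP_R = T_C/ΔT = 12.14, so W_min = Q_C/COP = Q_C·ΔT/T_C.
W_min = 177.0 × 22.78/276.48 = 14.58 MJ.

14.6 MJ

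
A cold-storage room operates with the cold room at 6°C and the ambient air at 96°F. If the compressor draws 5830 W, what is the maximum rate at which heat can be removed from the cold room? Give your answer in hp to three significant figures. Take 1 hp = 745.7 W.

73.8 hp

In absolute terms T_C = 279.15 K and T_H = 308.71 K, so ΔT = 29.56 K.
COP_Carnot = T_C/ΔT = 279.15/29.56 = 9.445.
Q̇_max = COP_Carnot × Ẇ = 9.445 × 5830 W = 55060 W = 73.84 hp.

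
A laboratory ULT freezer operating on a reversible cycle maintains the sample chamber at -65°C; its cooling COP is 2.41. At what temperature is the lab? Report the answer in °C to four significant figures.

21.37 °C

COP_R = T_C/(T_H − T_C) gives T_H − T_C = T_C/COP.
With T_C = 208.15 K, T_H = 208.15 × (1 + 1/2.41) = 294.52 K.
Converting, 294.52 K = 21.37°C.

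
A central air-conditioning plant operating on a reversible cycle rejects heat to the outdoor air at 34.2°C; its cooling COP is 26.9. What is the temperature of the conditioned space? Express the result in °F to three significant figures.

73.7 °F

For a Carnot refrigerator COP_R = T_C/(T_H − T_C), so T_C = COP·T_H/(1 + COP).
With T_H = 307.35 K, T_C = 26.9 × 307.35/27.90 = 296.33 K.
Converting, 296.33 K = 73.73°F.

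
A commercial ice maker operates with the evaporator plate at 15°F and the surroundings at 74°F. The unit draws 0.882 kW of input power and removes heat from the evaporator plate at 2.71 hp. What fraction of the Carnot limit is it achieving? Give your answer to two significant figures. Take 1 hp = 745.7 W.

0.28

Converting, Q̇_C = 2.710 hp = 2.021 kW, so COP_actual = Q̇_C/Ẇ = 2.021/0.8820 = 2.291.
In absolute terms T_C = 263.71 K and T_H = 296.48 K, so ΔT = 32.78 K.
COP_Carnot = T_C/ΔT = 263.71/32.78 = 8.045.
η_II = COP_actual/COP_Carnot = 2.291/8.045 = 0.2848.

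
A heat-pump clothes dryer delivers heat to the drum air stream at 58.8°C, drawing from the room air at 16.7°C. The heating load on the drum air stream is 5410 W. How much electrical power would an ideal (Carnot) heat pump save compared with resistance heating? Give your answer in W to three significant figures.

In absolute terms T_C = 289.85 K and T_H = 331.95 K, so ΔT = 42.10 K.
COP_Carnot = T_H/ΔT = 331.95/42.10 = 7.885.
Resistance heating needs Ẇ_res = Q̇_H = 5410 W; the reversible heat pump needs only Ẇ_hp = Q̇_H/COP = 686.1 W.
Saving = 5410 − 686.1 = 4724 W.

4720 W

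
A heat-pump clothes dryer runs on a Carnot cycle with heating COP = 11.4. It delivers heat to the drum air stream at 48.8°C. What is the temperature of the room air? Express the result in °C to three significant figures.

COP_HP = T_H/(T_H − T_C) gives T_H − T_C = T_H/COP.
With T_H = 321.95 K, T_C = 321.95 × (1 − 1/11.4) = 293.71 K.
Converting, 293.71 K = 20.56°C.

20.6 °C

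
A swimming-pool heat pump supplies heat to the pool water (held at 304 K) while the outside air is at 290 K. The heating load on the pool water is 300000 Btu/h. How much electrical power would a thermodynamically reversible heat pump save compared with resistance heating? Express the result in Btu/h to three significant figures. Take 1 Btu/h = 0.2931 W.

286000 Btu/h

The reservoir spacing is ΔT = 304 − 290 = 14.00 K.
COP_Carnot = T_H/ΔT = 304.00/14.00 = 21.71.
Resistance heating needs Ẇ_res = Q̇_H = 300000 Btu/h; the reversible heat pump needs only Ẇ_hp = Q̇_H/COP = 13820 Btu/h.
Saving = 300000 − 13820 = 286200 Btu/h.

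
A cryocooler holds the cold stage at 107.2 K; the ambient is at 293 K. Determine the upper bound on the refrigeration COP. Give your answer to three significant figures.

0.577

The reservoir spacing is ΔT = 293 − 107.2 = 185.8 K.
For a reversible cycle, COP_Carnot = T_C/ΔT = 107.20/185.8 = 0.5770.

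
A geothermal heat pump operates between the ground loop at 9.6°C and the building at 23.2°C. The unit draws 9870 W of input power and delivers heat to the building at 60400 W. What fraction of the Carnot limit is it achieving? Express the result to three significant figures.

COP_actual = Q̇_H/Ẇ = 60400/9870 = 6.120.
In absolute terms T_C = 282.75 K and T_H = 296.35 K, so ΔT = 13.60 K.
COP_Carnot = T_H/ΔT = 296.35/13.60 = 21.79.
η_II = COP_actual/COP_Carnot = 6.120/21.79 = 0.2808.

0.281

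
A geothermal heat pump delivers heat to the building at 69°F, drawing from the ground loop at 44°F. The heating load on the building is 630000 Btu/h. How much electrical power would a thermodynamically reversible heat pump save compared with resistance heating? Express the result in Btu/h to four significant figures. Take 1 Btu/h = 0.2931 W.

In absolute terms T_C = 279.82 K and T_H = 293.71 K, so ΔT = 13.89 K.
COP_Carnot = T_H/ΔT = 293.71/13.89 = 21.15.
Resistance heating needs Ẇ_res = Q̇_H = 630000 Btu/h; the reversible heat pump needs only Ẇ_hp = Q̇_H/COP = 29790 Btu/h.
Saving = 630000 − 29790 = 600200 Btu/h.

600200 Btu/h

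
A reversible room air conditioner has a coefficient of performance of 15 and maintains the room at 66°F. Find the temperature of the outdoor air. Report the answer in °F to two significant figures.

100 °F

COP_R = T_C/(T_H − T_C) gives T_H − T_C = T_C/COP.
With T_C = 292.04 K, T_H = 292.04 × (1 + 1/15) = 311.51 K.
Converting, 311.51 K = 101.04°F.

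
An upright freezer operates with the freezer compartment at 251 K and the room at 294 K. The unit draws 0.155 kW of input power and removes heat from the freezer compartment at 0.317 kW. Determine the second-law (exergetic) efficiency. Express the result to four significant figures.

0.3504

COP_actual = Q̇_C/Ẇ = 0.3170/0.1550 = 2.045.
The reservoir spacing is ΔT = 294 − 251 = 43.00 K.
COP_Carnot = T_C/ΔT = 251.00/43.00 = 5.837.
η_II = COP_actual/COP_Carnot = 2.045/5.837 = 0.3504.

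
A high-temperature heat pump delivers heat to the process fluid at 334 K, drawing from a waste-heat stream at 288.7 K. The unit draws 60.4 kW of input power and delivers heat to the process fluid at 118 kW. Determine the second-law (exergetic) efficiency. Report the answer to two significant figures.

0.26

COP_actual = Q̇_H/Ẇ = 118.0/60.40 = 1.954.
The reservoir spacing is ΔT = 334 − 288.7 = 45.30 K.
COP_Carnot = T_H/ΔT = 334.00/45.30 = 7.373.
η_II = COP_actual/COP_Carnot = 1.954/7.373 = 0.2650.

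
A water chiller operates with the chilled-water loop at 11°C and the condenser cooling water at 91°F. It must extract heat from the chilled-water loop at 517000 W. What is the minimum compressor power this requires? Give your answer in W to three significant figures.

In absolute terms T_C = 284.15 K and T_H = 305.93 K, so ΔT = 21.78 K.
COP_Carnot = T_C/ΔT = 284.15/21.78 = 13.05.
Ẇ_min = Q̇/COP_Carnot = 517000/13.05 = 39620 W.

39600 W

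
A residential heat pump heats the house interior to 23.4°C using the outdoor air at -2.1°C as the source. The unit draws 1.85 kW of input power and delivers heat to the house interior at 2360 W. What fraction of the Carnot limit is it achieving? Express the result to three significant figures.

Converting, Q̇_H = 2360 W = 2.360 kW, so COP_actual = Q̇_H/Ẇ = 2.360/1.850 = 1.276.
In absolute terms T_C = 271.05 K and T_H = 296.55 K, so ΔT = 25.50 K.
COP_Carnot = T_H/ΔT = 296.55/25.50 = 11.63.
η_II = COP_actual/COP_Carnot = 1.276/11.63 = 0.1097.

0.110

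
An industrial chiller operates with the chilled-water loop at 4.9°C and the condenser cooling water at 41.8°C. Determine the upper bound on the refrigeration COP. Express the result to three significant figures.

7.54

In absolute terms T_C = 278.05 K and T_H = 314.95 K, so ΔT = 36.90 K.
For a reversible cycle, COP_Carnot = T_C/ΔT = 278.05/36.90 = 7.535.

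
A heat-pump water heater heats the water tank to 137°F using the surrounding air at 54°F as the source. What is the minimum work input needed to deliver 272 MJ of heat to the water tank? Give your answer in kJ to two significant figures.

In absolute terms T_C = 285.37 K and T_H = 331.48 K, so ΔT = 46.11 K.
The reversible limit is COP_HP = T_H/ΔT = 7.189, so W_min = Q_H/COP = Q_H·ΔT/T_H.
W_min = 272.0 × 46.11/331.48 = 37.84 MJ = 37840 kJ.

38000 kJ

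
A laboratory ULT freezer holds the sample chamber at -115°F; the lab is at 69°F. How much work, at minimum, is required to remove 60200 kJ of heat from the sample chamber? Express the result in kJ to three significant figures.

In absolute terms T_C = 191.48 K and T_H = 293.71 K, so ΔT = 102.2 K.
The reversible limit is COP_R = T_C/ΔT = 1.873, so W_min = Q_C/COP = Q_C·ΔT/T_C.
W_min = 60200 × 102.2/191.48 = 32140 kJ.

32100 kJ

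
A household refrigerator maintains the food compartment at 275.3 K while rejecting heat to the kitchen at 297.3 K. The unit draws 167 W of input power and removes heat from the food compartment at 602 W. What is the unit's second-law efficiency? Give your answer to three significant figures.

0.288

COP_actual = Q̇_C/Ẇ = 602.0/167.0 = 3.605.
The reservoir spacing is ΔT = 297.3 − 275.3 = 22.00 K.
COP_Carnot = T_C/ΔT = 275.30/22.00 = 12.51.
η_II = COP_actual/COP_Carnot = 3.605/12.51 = 0.2881.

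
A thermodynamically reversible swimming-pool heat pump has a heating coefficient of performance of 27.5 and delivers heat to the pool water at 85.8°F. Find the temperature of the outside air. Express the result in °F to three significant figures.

COP_HP = T_H/(T_H − T_C) gives T_H − T_C = T_H/COP.
With T_H = 303.04 K, T_C = 303.04 × (1 − 1/27.5) = 292.02 K.
Converting, 292.02 K = 65.96°F.

66.0 °F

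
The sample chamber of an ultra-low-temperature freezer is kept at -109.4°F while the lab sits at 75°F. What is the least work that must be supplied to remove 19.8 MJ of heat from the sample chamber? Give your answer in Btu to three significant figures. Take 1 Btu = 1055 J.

9880 Btu

In absolute terms T_C = 194.59 K and T_H = 297.04 K, so ΔT = 102.4 K.
The reversible limit is COP_R = T_C/ΔT = 1.900, so W_min = Q_C/COP = Q_C·ΔT/T_C.
W_min = 19.80 × 102.4/194.59 = 10.42 MJ = 9880 Btu.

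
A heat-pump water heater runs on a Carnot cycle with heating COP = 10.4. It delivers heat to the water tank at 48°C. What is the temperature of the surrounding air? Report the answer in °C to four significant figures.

17.12 °C

COP_HP = T_H/(T_H − T_C) gives T_H − T_C = T_H/COP.
With T_H = 321.15 K, T_C = 321.15 × (1 − 1/10.4) = 290.27 K.
Converting, 290.27 K = 17.12°C.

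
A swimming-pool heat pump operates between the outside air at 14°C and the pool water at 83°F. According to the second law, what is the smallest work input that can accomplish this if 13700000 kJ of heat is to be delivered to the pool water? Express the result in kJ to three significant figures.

651000 kJ

In absolute terms T_C = 287.15 K and T_H = 301.48 K, so ΔT = 14.33 K.
The reversible limit is COP_HP = T_H/ΔT = 21.03, so W_min = Q_H/COP = Q_H·ΔT/T_H.
W_min = 13700000 × 14.33/301.48 = 651300 kJ.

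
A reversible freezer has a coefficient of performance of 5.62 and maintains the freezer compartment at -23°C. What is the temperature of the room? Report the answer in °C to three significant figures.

COP_R = T_C/(T_H − T_C) gives T_H − T_C = T_C/COP.
With T_C = 250.15 K, T_H = 250.15 × (1 + 1/5.62) = 294.66 K.
Converting, 294.66 K = 21.51°C.

21.5 °C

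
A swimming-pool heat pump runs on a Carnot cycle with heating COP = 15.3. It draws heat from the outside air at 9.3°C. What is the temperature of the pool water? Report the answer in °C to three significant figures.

COP_HP = T_H/(T_H − T_C) rearranges to T_H = COP·T_C/(COP − 1).
With T_C = 282.45 K, T_H = 15.3 × 282.45/14.30 = 302.20 K.
Converting, 302.20 K = 29.05°C.

29.1 °C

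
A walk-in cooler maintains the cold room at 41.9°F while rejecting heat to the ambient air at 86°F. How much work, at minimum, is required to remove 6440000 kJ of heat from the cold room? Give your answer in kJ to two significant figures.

570000 kJ

In absolute terms T_C = 278.65 K and T_H = 303.15 K, so ΔT = 24.50 K.
The reversible limit is COP_R = T_C/ΔT = 11.37, so W_min = Q_C/COP = Q_C·ΔT/T_C.
W_min = 6440000 × 24.50/278.65 = 566200 kJ.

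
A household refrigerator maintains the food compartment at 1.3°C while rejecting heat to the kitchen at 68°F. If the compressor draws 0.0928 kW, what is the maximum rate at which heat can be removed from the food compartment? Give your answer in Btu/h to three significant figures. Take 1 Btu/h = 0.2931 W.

4650 Btu/h

In absolute terms T_C = 274.45 K and T_H = 293.15 K, so ΔT = 18.70 K.
COP_Carnot = T_C/ΔT = 274.45/18.70 = 14.68.
Q̇_max = COP_Carnot × Ẇ = 14.68 × 0.09280 kW = 1.362 kW = 4647 Btu/h.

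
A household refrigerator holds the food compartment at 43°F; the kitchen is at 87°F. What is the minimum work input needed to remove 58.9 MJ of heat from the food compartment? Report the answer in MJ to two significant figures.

5.2 MJ

In absolute terms T_C = 279.26 K and T_H = 303.71 K, so ΔT = 24.44 K.
The reversible limit is COP_R = T_C/ΔT = 11.42, so W_min = Q_C/COP = Q_C·ΔT/T_C.
W_min = 58.90 × 24.44/279.26 = 5.156 MJ.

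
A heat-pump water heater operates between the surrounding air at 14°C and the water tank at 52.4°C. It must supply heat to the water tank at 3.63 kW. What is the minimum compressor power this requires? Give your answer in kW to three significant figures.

0.428 kW

In absolute terms T_C = 287.15 K and T_H = 325.55 K, so ΔT = 38.40 K.
COP_Carnot = T_H/ΔT = 325.55/38.40 = 8.478.
Ẇ_min = Q̇/COP_Carnot = 3.630/8.478 = 0.4282 kW.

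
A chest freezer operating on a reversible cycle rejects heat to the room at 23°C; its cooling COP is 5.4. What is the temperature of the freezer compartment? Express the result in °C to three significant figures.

For a Carnot refrigerator COP_R = T_C/(T_H − T_C), so T_C = COP·T_H/(1 + COP).
With T_H = 296.15 K, T_C = 5.4 × 296.15/6.400 = 249.88 K.
Converting, 249.88 K = -23.27°C.

-23.3 °C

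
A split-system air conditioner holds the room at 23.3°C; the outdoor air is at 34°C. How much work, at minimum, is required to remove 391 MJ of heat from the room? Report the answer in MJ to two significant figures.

14 MJ

In absolute terms T_C = 296.45 K and T_H = 307.15 K, so ΔT = 10.70 K.
The reversible limit is COP_R = T_C/ΔT = 27.71, so W_min = Q_C/COP = Q_C·ΔT/T_C.
W_min = 391.0 × 10.70/296.45 = 14.11 MJ.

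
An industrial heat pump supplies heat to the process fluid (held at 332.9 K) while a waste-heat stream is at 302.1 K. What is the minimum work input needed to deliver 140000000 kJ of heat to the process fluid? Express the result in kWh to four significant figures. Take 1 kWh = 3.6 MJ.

The reservoir spacing is ΔT = 332.9 − 302.1 = 30.80 K.
The reversible limit is COP_HP = T_H/ΔT = 10.81, so W_min = Q_H/COP = Q_H·ΔT/T_H.
W_min = 140000000 × 30.80/332.90 = 12950000 kJ = 3598 kWh.

3598 kWh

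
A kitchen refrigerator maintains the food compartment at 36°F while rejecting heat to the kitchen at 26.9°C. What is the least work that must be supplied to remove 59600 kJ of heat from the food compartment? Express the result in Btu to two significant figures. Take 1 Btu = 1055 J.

In absolute terms T_C = 275.37 K and T_H = 300.05 K, so ΔT = 24.68 K.
The reversible limit is COP_R = T_C/ΔT = 11.16, so W_min = Q_C/COP = Q_C·ΔT/T_C.
W_min = 59600 × 24.68/275.37 = 5341 kJ = 5063 Btu.

5100 Btu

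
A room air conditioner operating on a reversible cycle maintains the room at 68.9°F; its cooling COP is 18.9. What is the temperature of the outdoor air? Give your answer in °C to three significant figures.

COP_R = T_C/(T_H − T_C) gives T_H − T_C = T_C/COP.
With T_C = 293.65 K, T_H = 293.65 × (1 + 1/18.9) = 309.19 K.
Converting, 309.19 K = 36.04°C.

36.0 °C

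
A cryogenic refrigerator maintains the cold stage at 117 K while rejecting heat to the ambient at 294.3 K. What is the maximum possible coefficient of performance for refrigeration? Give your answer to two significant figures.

0.66

The reservoir spacing is ΔT = 294.3 − 117 = 177.3 K.
For a reversible cycle, COP_Carnot = T_C/ΔT = 117.00/177.3 = 0.6599.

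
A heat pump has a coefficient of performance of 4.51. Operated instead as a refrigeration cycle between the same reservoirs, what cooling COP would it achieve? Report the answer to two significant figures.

3.5

Since Q_H = Q_C + W for any cycle, COP_R = Q_C/W = Q_H/W − 1.
COP_R = 4.51 − 1 = 3.51.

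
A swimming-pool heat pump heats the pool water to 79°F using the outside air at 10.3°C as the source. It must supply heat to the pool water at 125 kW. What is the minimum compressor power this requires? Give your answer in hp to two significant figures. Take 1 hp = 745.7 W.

In absolute terms T_C = 283.45 K and T_H = 299.26 K, so ΔT = 15.81 K.
COP_Carnot = T_H/ΔT = 299.26/15.81 = 18.93.
Ẇ_min = Q̇/COP_Carnot = 125.0/18.93 = 6.604 kW = 8.856 hp.

8.9 hp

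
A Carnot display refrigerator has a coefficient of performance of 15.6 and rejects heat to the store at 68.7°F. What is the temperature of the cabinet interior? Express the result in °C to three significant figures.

For a Carnot refrigerator COP_R = T_C/(T_H − T_C), so T_C = COP·T_H/(1 + COP).
With T_H = 293.54 K, T_C = 15.6 × 293.54/16.60 = 275.86 K.
Converting, 275.86 K = 2.71°C.

2.71 °C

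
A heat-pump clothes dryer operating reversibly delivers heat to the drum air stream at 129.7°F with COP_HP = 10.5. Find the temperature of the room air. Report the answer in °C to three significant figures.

COP_HP = T_H/(T_H − T_C) gives T_H − T_C = T_H/COP.
With T_H = 327.43 K, T_C = 327.43 × (1 − 1/10.5) = 296.24 K.
Converting, 296.24 K = 23.09°C.

23.1 °C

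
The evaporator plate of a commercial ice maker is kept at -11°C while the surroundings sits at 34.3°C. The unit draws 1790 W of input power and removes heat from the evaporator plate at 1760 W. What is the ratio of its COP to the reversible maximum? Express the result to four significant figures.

0.1699

COP_actual = Q̇_C/Ẇ = 1760/1790 = 0.9832.
In absolute terms T_C = 262.15 K and T_H = 307.45 K, so ΔT = 45.30 K.
COP_Carnot = T_C/ΔT = 262.15/45.30 = 5.787.
η_II = COP_actual/COP_Carnot = 0.9832/5.787 = 0.1699.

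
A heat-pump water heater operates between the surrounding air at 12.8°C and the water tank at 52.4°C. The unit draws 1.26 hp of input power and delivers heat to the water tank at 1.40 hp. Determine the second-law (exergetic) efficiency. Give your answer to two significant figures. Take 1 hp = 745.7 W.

0.14

COP_actual = Q̇_H/Ẇ = 1.400/1.260 = 1.111.
In absolute terms T_C = 285.95 K and T_H = 325.55 K, so ΔT = 39.60 K.
COP_Carnot = T_H/ΔT = 325.55/39.60 = 8.221.
η_II = COP_actual/COP_Carnot = 1.111/8.221 = 0.1352.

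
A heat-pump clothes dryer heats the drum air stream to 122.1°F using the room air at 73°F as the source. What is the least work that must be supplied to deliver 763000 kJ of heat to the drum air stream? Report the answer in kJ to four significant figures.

In absolute terms T_C = 295.93 K and T_H = 323.21 K, so ΔT = 27.28 K.
The reversible limit is COP_HP = T_H/ΔT = 11.85, so W_min = Q_H/COP = Q_H·ΔT/T_H.
W_min = 763000 × 27.28/323.21 = 64400 kJ.

64400 kJ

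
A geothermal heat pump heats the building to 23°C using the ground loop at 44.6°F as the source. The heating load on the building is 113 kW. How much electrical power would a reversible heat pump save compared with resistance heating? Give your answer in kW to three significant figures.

In absolute terms T_C = 280.15 K and T_H = 296.15 K, so ΔT = 16.00 K.
COP_Carnot = T_H/ΔT = 296.15/16.00 = 18.51.
Resistance heating needs Ẇ_res = Q̇_H = 113.0 kW; the reversible heat pump needs only Ẇ_hp = Q̇_H/COP = 6.105 kW.
Saving = 113.0 − 6.105 = 106.9 kW.

107 kW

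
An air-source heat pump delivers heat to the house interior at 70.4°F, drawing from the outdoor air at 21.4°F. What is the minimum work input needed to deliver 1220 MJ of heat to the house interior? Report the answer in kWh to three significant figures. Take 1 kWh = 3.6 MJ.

In absolute terms T_C = 267.26 K and T_H = 294.48 K, so ΔT = 27.22 K.
The reversible limit is COP_HP = T_H/ΔT = 10.82, so W_min = Q_H/COP = Q_H·ΔT/T_H.
W_min = 1220 × 27.22/294.48 = 112.8 MJ = 31.33 kWh.

31.3 kWh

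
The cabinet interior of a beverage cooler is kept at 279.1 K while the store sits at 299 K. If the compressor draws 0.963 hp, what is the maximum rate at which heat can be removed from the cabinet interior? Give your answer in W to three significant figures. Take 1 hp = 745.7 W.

The reservoir spacing is ΔT = 299 − 279.1 = 19.90 K.
COP_Carnot = T_C/ΔT = 279.10/19.90 = 14.03.
Q̇_max = COP_Carnot × Ẇ = 14.03 × 0.9630 hp = 13.51 hp = 10070 W.

10100 W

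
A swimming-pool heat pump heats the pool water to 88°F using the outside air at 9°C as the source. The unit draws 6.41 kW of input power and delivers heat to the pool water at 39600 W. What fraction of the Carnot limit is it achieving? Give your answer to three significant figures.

Converting, Q̇_H = 39600 W = 39.60 kW, so COP_actual = Q̇_H/Ẇ = 39.60/6.410 = 6.178.
In absolute terms T_C = 282.15 K and T_H = 304.26 K, so ΔT = 22.11 K.
COP_Carnot = T_H/ΔT = 304.26/22.11 = 13.76.
η_II = COP_actual/COP_Carnot = 6.178/13.76 = 0.4490.

0.449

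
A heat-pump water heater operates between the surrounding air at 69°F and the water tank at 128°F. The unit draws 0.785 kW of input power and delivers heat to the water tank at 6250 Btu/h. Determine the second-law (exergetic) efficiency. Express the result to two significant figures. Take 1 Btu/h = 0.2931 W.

0.23

Converting, Q̇_H = 6250 Btu/h = 1.832 kW, so COP_actual = Q̇_H/Ẇ = 1.832/0.7850 = 2.334.
In absolute terms T_C = 293.71 K and T_H = 326.48 K, so ΔT = 32.78 K.
COP_Carnot = T_H/ΔT = 326.48/32.78 = 9.961.
η_II = COP_actual/COP_Carnot = 2.334/9.961 = 0.2343.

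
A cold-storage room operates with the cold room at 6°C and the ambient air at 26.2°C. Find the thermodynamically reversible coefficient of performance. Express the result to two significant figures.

14

In absolute terms T_C = 279.15 K and T_H = 299.35 K, so ΔT = 20.20 K.
For a reversible cycle, COP_Carnot = T_C/ΔT = 279.15/20.20 = 13.82.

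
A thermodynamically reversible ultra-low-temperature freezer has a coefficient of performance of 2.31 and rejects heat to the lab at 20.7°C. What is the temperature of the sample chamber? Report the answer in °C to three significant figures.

-68.1 °C

For a Carnot refrigerator COP_R = T_C/(T_H − T_C), so T_C = COP·T_H/(1 + COP).
With T_H = 293.85 K, T_C = 2.31 × 293.85/3.310 = 205.07 K.
Converting, 205.07 K = -68.08°C.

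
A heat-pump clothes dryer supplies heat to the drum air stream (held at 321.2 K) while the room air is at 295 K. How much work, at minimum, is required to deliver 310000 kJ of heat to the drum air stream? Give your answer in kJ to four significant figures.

The reservoir spacing is ΔT = 321.2 − 295 = 26.20 K.
The reversible limit is COP_HP = T_H/ΔT = 12.26, so W_min = Q_H/COP = Q_H·ΔT/T_H.
W_min = 310000 × 26.20/321.20 = 25290 kJ.

25290 kJ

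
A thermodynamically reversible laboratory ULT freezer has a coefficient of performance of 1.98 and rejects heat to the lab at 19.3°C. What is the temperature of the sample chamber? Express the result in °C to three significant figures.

For a Carnot refrigerator COP_R = T_C/(T_H − T_C), so T_C = COP·T_H/(1 + COP).
With T_H = 292.45 K, T_C = 1.98 × 292.45/2.980 = 194.31 K.
Converting, 194.31 K = -78.84°C.

-78.8 °C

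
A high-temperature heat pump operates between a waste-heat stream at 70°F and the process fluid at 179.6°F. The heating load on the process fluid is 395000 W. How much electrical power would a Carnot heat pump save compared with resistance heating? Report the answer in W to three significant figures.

327000 W

In absolute terms T_C = 294.26 K and T_H = 355.15 K, so ΔT = 60.89 K.
COP_Carnot = T_H/ΔT = 355.15/60.89 = 5.833.
Resistance heating needs Ẇ_res = Q̇_H = 395000 W; the reversible heat pump needs only Ẇ_hp = Q̇_H/COP = 67720 W.
Saving = 395000 − 67720 = 327300 W.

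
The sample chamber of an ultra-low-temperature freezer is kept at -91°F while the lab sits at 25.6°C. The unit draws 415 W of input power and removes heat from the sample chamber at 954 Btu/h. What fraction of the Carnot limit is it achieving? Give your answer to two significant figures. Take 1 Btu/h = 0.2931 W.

Converting, Q̇_C = 954.0 Btu/h = 279.6 W, so COP_actual = Q̇_C/Ẇ = 279.6/415.0 = 0.6738.
In absolute terms T_C = 204.82 K and T_H = 298.75 K, so ΔT = 93.93 K.
COP_Carnot = T_C/ΔT = 204.82/93.93 = 2.180.
η_II = COP_actual/COP_Carnot = 0.6738/2.180 = 0.3090.

0.31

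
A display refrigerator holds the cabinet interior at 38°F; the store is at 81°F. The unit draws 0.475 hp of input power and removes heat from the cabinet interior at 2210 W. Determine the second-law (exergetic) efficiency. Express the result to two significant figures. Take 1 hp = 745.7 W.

0.54

Converting, Q̇_C = 2210 W = 2.964 hp, so COP_actual = Q̇_C/Ẇ = 2.964/0.4750 = 6.239.
In absolute terms T_C = 276.48 K and T_H = 300.37 K, so ΔT = 23.89 K.
COP_Carnot = T_C/ΔT = 276.48/23.89 = 11.57.
η_II = COP_actual/COP_Carnot = 6.239/11.57 = 0.5391.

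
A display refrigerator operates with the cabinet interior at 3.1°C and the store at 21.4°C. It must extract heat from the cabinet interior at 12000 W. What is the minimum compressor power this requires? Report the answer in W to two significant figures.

790 W

In absolute terms T_C = 276.25 K and T_H = 294.55 K, so ΔT = 18.30 K.
COP_Carnot = T_C/ΔT = 276.25/18.30 = 15.10.
Ẇ_min = Q̇/COP_Carnot = 12000/15.10 = 794.9 W.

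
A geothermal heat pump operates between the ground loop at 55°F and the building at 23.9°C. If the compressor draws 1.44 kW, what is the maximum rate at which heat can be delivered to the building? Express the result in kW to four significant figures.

In absolute terms T_C = 285.93 K and T_H = 297.05 K, so ΔT = 11.12 K.
COP_Carnot = T_H/ΔT = 297.05/11.12 = 26.71.
Q̇_max = COP_Carnot × Ẇ = 26.71 × 1.440 kW = 38.46 kW.

38.46 kW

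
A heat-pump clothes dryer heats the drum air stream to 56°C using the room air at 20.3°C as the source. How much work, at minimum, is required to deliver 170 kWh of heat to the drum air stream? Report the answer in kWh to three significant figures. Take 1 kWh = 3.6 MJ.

In absolute terms T_C = 293.45 K and T_H = 329.15 K, so ΔT = 35.70 K.
The reversible limit is COP_HP = T_H/ΔT = 9.220, so W_min = Q_H/COP = Q_H·ΔT/T_H.
W_min = 170.0 × 35.70/329.15 = 18.44 kWh.

18.4 kWh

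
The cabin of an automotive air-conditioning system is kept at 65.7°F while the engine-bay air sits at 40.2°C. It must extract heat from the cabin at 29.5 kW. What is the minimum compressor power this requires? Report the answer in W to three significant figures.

In absolute terms T_C = 291.87 K and T_H = 313.35 K, so ΔT = 21.48 K.
COP_Carnot = T_C/ΔT = 291.87/21.48 = 13.59.
Ẇ_min = Q̇/COP_Carnot = 29.50/13.59 = 2.171 kW = 2171 W.

2170 W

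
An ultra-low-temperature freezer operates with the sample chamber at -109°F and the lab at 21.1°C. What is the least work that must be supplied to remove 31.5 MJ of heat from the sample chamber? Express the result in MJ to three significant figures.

In absolute terms T_C = 194.82 K and T_H = 294.25 K, so ΔT = 99.43 K.
The reversible limit is COP_R = T_C/ΔT = 1.959, so W_min = Q_C/COP = Q_C·ΔT/T_C.
W_min = 31.50 × 99.43/194.82 = 16.08 MJ.

16.1 MJ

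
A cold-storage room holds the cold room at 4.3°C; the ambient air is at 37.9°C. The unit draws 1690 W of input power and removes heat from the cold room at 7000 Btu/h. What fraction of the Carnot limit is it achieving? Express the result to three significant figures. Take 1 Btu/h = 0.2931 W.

0.147

Converting, Q̇_C = 7000 Btu/h = 2052 W, so COP_actual = Q̇_C/Ẇ = 2052/1690 = 1.214.
In absolute terms T_C = 277.45 K and T_H = 311.05 K, so ΔT = 33.60 K.
COP_Carnot = T_C/ΔT = 277.45/33.60 = 8.257.
η_II = COP_actual/COP_Carnot = 1.214/8.257 = 0.1470.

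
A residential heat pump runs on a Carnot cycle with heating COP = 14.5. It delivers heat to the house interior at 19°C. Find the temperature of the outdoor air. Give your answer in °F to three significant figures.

29.9 °F

COP_HP = T_H/(T_H − T_C) gives T_H − T_C = T_H/COP.
With T_H = 292.15 K, T_C = 292.15 × (1 − 1/14.5) = 272.00 K.
Converting, 272.00 K = 29.93°F.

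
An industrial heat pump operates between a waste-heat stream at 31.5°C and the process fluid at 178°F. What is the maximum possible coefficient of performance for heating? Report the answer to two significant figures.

7.1

In absolute terms T_C = 304.65 K and T_H = 354.26 K, so ΔT = 49.61 K.
For a reversible cycle, COP_Carnot = T_H/ΔT = 354.26/49.61 = 7.141.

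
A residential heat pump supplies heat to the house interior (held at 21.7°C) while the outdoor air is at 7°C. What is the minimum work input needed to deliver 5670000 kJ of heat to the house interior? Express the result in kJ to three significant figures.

283000 kJ

In absolute terms T_C = 280.15 K and T_H = 294.85 K, so ΔT = 14.70 K.
The reversible limit is COP_HP = T_H/ΔT = 20.06, so W_min = Q_H/COP = Q_H·ΔT/T_H.
W_min = 5670000 × 14.70/294.85 = 282700 kJ.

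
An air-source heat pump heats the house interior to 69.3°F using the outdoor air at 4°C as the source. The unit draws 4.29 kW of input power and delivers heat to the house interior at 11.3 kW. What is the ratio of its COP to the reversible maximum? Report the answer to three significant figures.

0.150

COP_actual = Q̇_H/Ẇ = 11.30/4.290 = 2.634.
In absolute terms T_C = 277.15 K and T_H = 293.87 K, so ΔT = 16.72 K.
COP_Carnot = T_H/ΔT = 293.87/16.72 = 17.57.
η_II = COP_actual/COP_Carnot = 2.634/17.57 = 0.1499.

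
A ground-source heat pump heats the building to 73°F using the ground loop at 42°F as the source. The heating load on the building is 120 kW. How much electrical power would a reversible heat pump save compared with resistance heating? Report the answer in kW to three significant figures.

113 kW

In absolute terms T_C = 278.71 K and T_H = 295.93 K, so ΔT = 17.22 K.
COP_Carnot = T_H/ΔT = 295.93/17.22 = 17.18.
Resistance heating needs Ẇ_res = Q̇_H = 120.0 kW; the reversible heat pump needs only Ẇ_hp = Q̇_H/COP = 6.984 kW.
Saving = 120.0 − 6.984 = 113.0 kW.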